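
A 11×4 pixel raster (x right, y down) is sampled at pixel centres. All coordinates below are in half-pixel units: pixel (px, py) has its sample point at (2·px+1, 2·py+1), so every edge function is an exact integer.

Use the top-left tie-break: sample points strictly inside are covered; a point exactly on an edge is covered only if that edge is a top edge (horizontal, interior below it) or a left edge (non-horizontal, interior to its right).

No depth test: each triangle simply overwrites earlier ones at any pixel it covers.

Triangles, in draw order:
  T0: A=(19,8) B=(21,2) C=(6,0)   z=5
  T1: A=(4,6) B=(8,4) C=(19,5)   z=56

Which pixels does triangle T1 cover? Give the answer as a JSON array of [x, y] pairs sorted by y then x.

T0:
  2·area = 94  (B↔C swapped to make it positive)
  edge (19, 8)→(6, 0): d=(-13,-8) top-left  bias=+0
  edge (6, 0)→(21, 2): d=(15,2) right/bottom  bias=-1
  edge (21, 2)→(19, 8): d=(-2,6) right/bottom  bias=-1
    (4,0)@(9, 1): e=[11,9,74] → #
    (5,0)@(11, 1): e=[27,5,62] → #
    (6,0)@(13, 1): e=[43,1,50] → #
    (7,0)@(15, 1): e=[59,-3,38] → ·
    (4,1)@(9, 3): e=[-15,39,70] → ·
    (5,1)@(11, 3): e=[1,35,58] → #
    (7,1)@(15, 3): e=[33,27,34] → #
    (8,1)@(17, 3): e=[49,23,22] → #
    (9,1)@(19, 3): e=[65,19,10] → #
    (10,1)@(21, 3): e=[81,15,-2] → ·
    (5,2)@(11, 5): e=[-25,65,54] → ·
    (6,2)@(13, 5): e=[-9,61,42] → ·
  covered (12 px):
    · · · · # # # · · · ·
    · · · · · # # # # # ·
    · · · · · · · # # # ·
    · · · · · · · · · # ·
T1:
  2·area = 26
  edge (4, 6)→(8, 4): d=(4,-2) top-left  bias=+0
  edge (8, 4)→(19, 5): d=(11,1) right/bottom  bias=-1
  edge (19, 5)→(4, 6): d=(-15,1) right/bottom  bias=-1
    (3,2)@(7, 5): e=[2,12,12] → #
    (4,2)@(9, 5): e=[6,10,10] → #
    (5,2)@(11, 5): e=[10,8,8] → #
    (6,2)@(13, 5): e=[14,6,6] → #
    (7,2)@(15, 5): e=[18,4,4] → #
    (8,2)@(17, 5): e=[22,2,2] → #
    (9,2)@(19, 5): e=[26,0,0] → ·  [on edge]
    (3,3)@(7, 7): e=[10,34,-18] → ·
    (4,3)@(9, 7): e=[14,32,-20] → ·
    (5,3)@(11, 7): e=[18,30,-22] → ·
    (6,3)@(13, 7): e=[22,28,-24] → ·
    (7,3)@(15, 7): e=[26,26,-26] → ·
  covered (6 px):
    · · · · · · · · · · ·
    · · · · · · · · · · ·
    · · · # # # # # # · ·
    · · · · · · · · · · ·

Result: [[3,2],[4,2],[5,2],[6,2],[7,2],[8,2]]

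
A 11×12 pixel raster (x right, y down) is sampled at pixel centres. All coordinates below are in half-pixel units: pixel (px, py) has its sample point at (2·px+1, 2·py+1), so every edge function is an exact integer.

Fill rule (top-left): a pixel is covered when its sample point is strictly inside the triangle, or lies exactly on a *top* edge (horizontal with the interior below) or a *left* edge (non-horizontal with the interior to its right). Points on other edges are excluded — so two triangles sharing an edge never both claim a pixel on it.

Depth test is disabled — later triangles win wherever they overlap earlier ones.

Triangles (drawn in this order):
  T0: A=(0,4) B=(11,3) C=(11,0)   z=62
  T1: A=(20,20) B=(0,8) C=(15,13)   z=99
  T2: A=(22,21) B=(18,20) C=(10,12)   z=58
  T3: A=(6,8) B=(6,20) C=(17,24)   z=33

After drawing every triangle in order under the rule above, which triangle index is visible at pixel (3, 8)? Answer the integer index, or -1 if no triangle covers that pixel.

T0:
  2·area = 33  (B↔C swapped to make it positive)
  edge (0, 4)→(11, 0): d=(11,-4) top-left  bias=+0
  edge (11, 0)→(11, 3): d=(0,3) right/bottom  bias=-1
  edge (11, 3)→(0, 4): d=(-11,1) right/bottom  bias=-1
    (4,0)@(9, 1): e=[3,6,24] → X
    (5,0)@(11, 1): e=[11,0,22] → .  [on edge]
    (1,1)@(3, 3): e=[1,24,8] → X
    (2,1)@(5, 3): e=[9,18,6] → X
    (3,1)@(7, 3): e=[17,12,4] → X
    (5,1)@(11, 3): e=[33,0,0] → .  [on edge]
    (1,2)@(3, 5): e=[23,24,-14] → .
    (2,2)@(5, 5): e=[31,18,-16] → .
    (3,2)@(7, 5): e=[39,12,-18] → .
    (4,2)@(9, 5): e=[47,6,-20] → .
    (5,2)@(11, 5): e=[55,0,-22] → .  [on edge]
    (5,3)@(11, 7): e=[77,0,-44] → .  [on edge]
    (5,4)@(11, 9): e=[99,0,-66] → .  [on edge]
    (5,5)@(11, 11): e=[121,0,-88] → .  [on edge]
    (5,6)@(11, 13): e=[143,0,-110] → .  [on edge]
    (5,7)@(11, 15): e=[165,0,-132] → .  [on edge]
    (5,8)@(11, 17): e=[187,0,-154] → .  [on edge]
    (5,9)@(11, 19): e=[209,0,-176] → .  [on edge]
    (5,10)@(11, 21): e=[231,0,-198] → .  [on edge]
    (5,11)@(11, 23): e=[253,0,-220] → .  [on edge]
  covered (5 px):
    . . . . X . . . . . .
    . X X X X . . . . . .
    . . . . . . . . . . .
    . . . . . . . . . . .
    . . . . . . . . . . .
    . . . . . . . . . . .
    . . . . . . . . . . .
    . . . . . . . . . . .
    . . . . . . . . . . .
    . . . . . . . . . . .
    . . . . . . . . . . .
    . . . . . . . . . . .
T1:
  2·area = 80
  edge (20, 20)→(0, 8): d=(-20,-12) top-left  bias=+0
  edge (0, 8)→(15, 13): d=(15,5) right/bottom  bias=-1
  edge (15, 13)→(20, 20): d=(5,7) right/bottom  bias=-1
    (1,4)@(3, 9): e=[16,0,64] → .  [on edge]
    (2,5)@(5, 11): e=[0,20,60] → X  [on edge]
    (3,5)@(7, 11): e=[24,10,46] → X
    (4,5)@(9, 11): e=[48,0,32] → .  [on edge]
    (2,6)@(5, 13): e=[-40,50,70] → .
    (3,6)@(7, 13): e=[-16,40,56] → .
    (4,6)@(9, 13): e=[8,30,42] → X
    (5,6)@(11, 13): e=[32,20,28] → X
    (6,6)@(13, 13): e=[56,10,14] → X
    (7,6)@(15, 13): e=[80,0,0] → .  [on edge]
    (4,7)@(9, 15): e=[-32,60,52] → .
    (5,7)@(11, 15): e=[-8,50,38] → .
    (10,7)@(21, 15): e=[112,0,-32] → .  [on edge]
    (7,8)@(15, 17): e=[0,60,20] → X  [on edge]
  covered (10 px):
    . . . . . . . . . . .
    . . . . . . . . . . .
    . . . . . . . . . . .
    . . . . . . . . . . .
    . . . . . . . . . . .
    . . X X . . . . . . .
    . . . . X X X . . . .
    . . . . . . X X . . .
    . . . . . . . X X . .
    . . . . . . . . . X .
    . . . . . . . . . . .
    . . . . . . . . . . .
T2:
  2·area = 24
  edge (22, 21)→(18, 20): d=(-4,-1) top-left  bias=+0
  edge (18, 20)→(10, 12): d=(-8,-8) top-left  bias=+0
  edge (10, 12)→(22, 21): d=(12,9) right/bottom  bias=-1
    (0,1)@(1, 3): e=[51,0,-27] → .  [on edge]
    (1,2)@(3, 5): e=[45,0,-21] → .  [on edge]
    (2,3)@(5, 7): e=[39,0,-15] → .  [on edge]
    (3,4)@(7, 9): e=[33,0,-9] → .  [on edge]
    (4,5)@(9, 11): e=[27,0,-3] → .  [on edge]
    (5,6)@(11, 13): e=[21,0,3] → X  [on edge]
    (6,6)@(13, 13): e=[23,16,-15] → .
    (5,7)@(11, 15): e=[13,-16,27] → .
    (6,7)@(13, 15): e=[15,0,9] → X  [on edge]
    (7,7)@(15, 15): e=[17,16,-9] → .
    (6,8)@(13, 17): e=[7,-16,33] → .
    (7,8)@(15, 17): e=[9,0,15] → X  [on edge]
    (8,9)@(17, 19): e=[3,0,21] → X  [on edge]
    (9,10)@(19, 21): e=[-3,0,27] → .  [on edge]
    (10,11)@(21, 23): e=[-9,0,33] → .  [on edge]
  covered (5 px):
    . . . . . . . . . . .
    . . . . . . . . . . .
    . . . . . . . . . . .
    . . . . . . . . . . .
    . . . . . . . . . . .
    . . . . . . . . . . .
    . . . . . X . . . . .
    . . . . . . X . . . .
    . . . . . . . X . . .
    . . . . . . . . X X .
    . . . . . . . . . . .
    . . . . . . . . . . .
T3:
  2·area = 132  (B↔C swapped to make it positive)
  edge (6, 8)→(17, 24): d=(11,16) right/bottom  bias=-1
  edge (17, 24)→(6, 20): d=(-11,-4) top-left  bias=+0
  edge (6, 20)→(6, 8): d=(0,-12) top-left  bias=+0
    (3,5)@(7, 11): e=[17,103,12] → X
    (4,5)@(9, 11): e=[-15,111,36] → .
    (3,6)@(7, 13): e=[39,81,12] → X
    (4,6)@(9, 13): e=[7,89,36] → X
    (5,6)@(11, 13): e=[-25,97,60] → .
    (3,7)@(7, 15): e=[61,59,12] → X
    (5,7)@(11, 15): e=[-3,75,60] → .
    (3,8)@(7, 17): e=[83,37,12] → X
    (5,8)@(11, 17): e=[19,53,60] → X
    (6,8)@(13, 17): e=[-13,61,84] → .
    (3,9)@(7, 19): e=[105,15,12] → X
    (6,9)@(13, 19): e=[9,39,84] → X
  covered (16 px):
    . . . . . . . . . . .
    . . . . . . . . . . .
    . . . . . . . . . . .
    . . . . . . . . . . .
    . . . . . . . . . . .
    . . . X . . . . . . .
    . . . X X . . . . . .
    . . . X X . . . . . .
    . . . X X X . . . . .
    . . . X X X X . . . .
    . . . . X X X . . . .
    . . . . . . . X . . .

Z-buffer (winner per pixel, '.' = empty):
  . . . . 0 . . . . . .
  . 0 0 0 0 . . . . . .
  . . . . . . . . . . .
  . . . . . . . . . . .
  . . . . . . . . . . .
  . . 1 3 . . . . . . .
  . . . 3 3 2 1 . . . .
  . . . 3 3 . 2 1 . . .
  . . . 3 3 3 . 2 1 . .
  . . . 3 3 3 3 . 2 2 .
  . . . . 3 3 3 . . . .
  . . . . . . . 3 . . .

Answer: 3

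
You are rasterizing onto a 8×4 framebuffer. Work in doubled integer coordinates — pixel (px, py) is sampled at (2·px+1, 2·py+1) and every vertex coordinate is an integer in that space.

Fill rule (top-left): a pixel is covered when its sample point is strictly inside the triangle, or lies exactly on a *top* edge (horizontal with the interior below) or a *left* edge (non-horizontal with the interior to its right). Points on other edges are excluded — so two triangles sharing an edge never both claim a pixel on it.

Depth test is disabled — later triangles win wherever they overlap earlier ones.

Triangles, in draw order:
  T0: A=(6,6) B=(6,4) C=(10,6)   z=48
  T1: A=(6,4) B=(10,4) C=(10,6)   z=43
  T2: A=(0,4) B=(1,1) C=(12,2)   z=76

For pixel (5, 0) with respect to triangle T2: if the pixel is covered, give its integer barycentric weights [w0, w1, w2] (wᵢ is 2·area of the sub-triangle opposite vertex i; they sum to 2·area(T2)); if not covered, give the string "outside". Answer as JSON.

T0:
  2·area = 8
  edge (6, 6)→(6, 4): d=(0,-2) top-left  bias=+0
  edge (6, 4)→(10, 6): d=(4,2) right/bottom  bias=-1
  edge (10, 6)→(6, 6): d=(-4,0) right/bottom  bias=-1
    (3,2)@(7, 5): e=[2,2,4] → X
    (4,2)@(9, 5): e=[6,-2,4] → .
    (3,3)@(7, 7): e=[2,10,-4] → .
  covered (1 px):
    . . . . . . . .
    . . . . . . . .
    . . . X . . . .
    . . . . . . . .
T1:
  2·area = 8
  edge (6, 4)→(10, 4): d=(4,0) top-left  bias=+0
  edge (10, 4)→(10, 6): d=(0,2) right/bottom  bias=-1
  edge (10, 6)→(6, 4): d=(-4,-2) top-left  bias=+0
    (4,2)@(9, 5): e=[4,2,2] → X
    (5,2)@(11, 5): e=[4,-2,6] → .
    (4,3)@(9, 7): e=[12,2,-6] → .
  covered (1 px):
    . . . . . . . .
    . . . . . . . .
    . . . . X . . .
    . . . . . . . .
T2:
  2·area = 34
  edge (0, 4)→(1, 1): d=(1,-3) top-left  bias=+0
  edge (1, 1)→(12, 2): d=(11,1) right/bottom  bias=-1
  edge (12, 2)→(0, 4): d=(-12,2) right/bottom  bias=-1
    (0,0)@(1, 1): e=[0,0,34] → .  [on edge]
    (0,1)@(1, 3): e=[2,22,10] → X
    (1,1)@(3, 3): e=[8,20,6] → X
    (2,1)@(5, 3): e=[14,18,2] → X
    (3,1)@(7, 3): e=[20,16,-2] → .
    (0,2)@(1, 5): e=[4,44,-14] → .
    (1,2)@(3, 5): e=[10,42,-18] → .
    (2,2)@(5, 5): e=[16,40,-22] → .
  covered (3 px):
    . . . . . . . .
    X X X . . . . .
    . . . . . . . .
    . . . . . . . .

Answer: "outside"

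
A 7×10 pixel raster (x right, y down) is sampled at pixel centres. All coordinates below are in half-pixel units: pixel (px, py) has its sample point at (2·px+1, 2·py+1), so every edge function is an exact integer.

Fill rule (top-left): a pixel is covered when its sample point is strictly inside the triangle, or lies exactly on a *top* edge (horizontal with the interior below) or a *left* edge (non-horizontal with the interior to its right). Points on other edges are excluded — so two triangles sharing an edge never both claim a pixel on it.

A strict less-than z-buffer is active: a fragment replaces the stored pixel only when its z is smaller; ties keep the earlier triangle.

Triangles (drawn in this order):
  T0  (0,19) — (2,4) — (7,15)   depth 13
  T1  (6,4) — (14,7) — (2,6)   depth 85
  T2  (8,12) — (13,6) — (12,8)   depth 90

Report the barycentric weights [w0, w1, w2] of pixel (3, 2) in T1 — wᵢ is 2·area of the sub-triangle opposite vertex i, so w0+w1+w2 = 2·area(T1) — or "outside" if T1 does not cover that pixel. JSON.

T0:
  2·area = 97
  edge (0, 19)→(2, 4): d=(2,-15) top-left  bias=+0
  edge (2, 4)→(7, 15): d=(5,11) right/bottom  bias=-1
  edge (7, 15)→(0, 19): d=(-7,4) right/bottom  bias=-1
    (1,3)@(3, 7): e=[21,4,72] → █
    (2,3)@(5, 7): e=[51,-18,64] → ·
    (1,4)@(3, 9): e=[25,14,58] → █
    (2,4)@(5, 9): e=[55,-8,50] → ·
    (1,5)@(3, 11): e=[29,24,44] → █
    (2,5)@(5, 11): e=[59,2,36] → █
    (3,5)@(7, 11): e=[89,-20,28] → ·
    (0,6)@(1, 13): e=[3,56,38] → █
    (3,6)@(7, 13): e=[93,-10,14] → ·
    (0,7)@(1, 15): e=[7,66,24] → █
    (3,7)@(7, 15): e=[97,0,0] → ·  [on edge]
    (0,8)@(1, 17): e=[11,76,10] → █
  covered (12 px):
    · · · · · · ·
    · · · · · · ·
    · · · · · · ·
    · █ · · · · ·
    · █ · · · · ·
    · █ █ · · · ·
    █ █ █ · · · ·
    █ █ █ · · · ·
    █ █ · · · · ·
    · · · · · · ·
T1:
  2·area = 28
  edge (6, 4)→(14, 7): d=(8,3) right/bottom  bias=-1
  edge (14, 7)→(2, 6): d=(-12,-1) top-left  bias=+0
  edge (2, 6)→(6, 4): d=(4,-2) top-left  bias=+0
    (2,2)@(5, 5): e=[11,15,2] → █
    (3,2)@(7, 5): e=[5,17,6] → █
    (4,2)@(9, 5): e=[-1,19,10] → ·
    (2,3)@(5, 7): e=[27,-9,10] → ·
    (3,3)@(7, 7): e=[21,-7,14] → ·
  covered (2 px):
    · · · · · · ·
    · · · · · · ·
    · · █ █ · · ·
    · · · · · · ·
    · · · · · · ·
    · · · · · · ·
    · · · · · · ·
    · · · · · · ·
    · · · · · · ·
    · · · · · · ·
T2:
  2·area = 4
  edge (8, 12)→(13, 6): d=(5,-6) top-left  bias=+0
  edge (13, 6)→(12, 8): d=(-1,2) right/bottom  bias=-1
  edge (12, 8)→(8, 12): d=(-4,4) right/bottom  bias=-1
    (6,3)@(13, 7): e=[5,-1,0] → ·  [on edge]
    (5,4)@(11, 9): e=[3,1,0] → ·  [on edge]
    (4,5)@(9, 11): e=[1,3,0] → ·  [on edge]
    (3,6)@(7, 13): e=[-1,5,0] → ·  [on edge]
    (2,7)@(5, 15): e=[-3,7,0] → ·  [on edge]
    (1,8)@(3, 17): e=[-5,9,0] → ·  [on edge]
    (0,9)@(1, 19): e=[-7,11,0] → ·  [on edge]
  covered (0 px):
    · · · · · · ·
    · · · · · · ·
    · · · · · · ·
    · · · · · · ·
    · · · · · · ·
    · · · · · · ·
    · · · · · · ·
    · · · · · · ·
    · · · · · · ·
    · · · · · · ·

Final: [17,6,5]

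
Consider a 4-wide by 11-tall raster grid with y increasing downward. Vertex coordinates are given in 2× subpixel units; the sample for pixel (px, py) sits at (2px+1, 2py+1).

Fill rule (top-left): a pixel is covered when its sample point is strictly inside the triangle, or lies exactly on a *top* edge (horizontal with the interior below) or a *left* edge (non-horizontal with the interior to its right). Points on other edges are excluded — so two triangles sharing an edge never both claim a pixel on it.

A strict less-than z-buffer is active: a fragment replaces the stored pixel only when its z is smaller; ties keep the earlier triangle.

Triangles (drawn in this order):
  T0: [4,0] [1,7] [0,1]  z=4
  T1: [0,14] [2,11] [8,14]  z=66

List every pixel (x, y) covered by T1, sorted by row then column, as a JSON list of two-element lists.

T0:
  2·area = 25
  edge (4, 0)→(1, 7): d=(-3,7) right/bottom  bias=-1
  edge (1, 7)→(0, 1): d=(-1,-6) top-left  bias=+0
  edge (0, 1)→(4, 0): d=(4,-1) top-left  bias=+0
    (0,0)@(1, 1): e=[18,6,1] → X
    (1,0)@(3, 1): e=[4,18,3] → X
    (2,0)@(5, 1): e=[-10,30,5] → .
    (0,1)@(1, 3): e=[12,4,9] → X
    (1,1)@(3, 3): e=[-2,16,11] → .
    (0,2)@(1, 5): e=[6,2,17] → X
    (1,2)@(3, 5): e=[-8,14,19] → .
    (0,3)@(1, 7): e=[0,0,25] → .  [on edge]
    (1,9)@(3, 19): e=[-50,0,75] → .  [on edge]
  covered (4 px):
    X X . .
    X . . .
    X . . .
    . . . .
    . . . .
    . . . .
    . . . .
    . . . .
    . . . .
    . . . .
    . . . .
T1:
  2·area = 24
  edge (0, 14)→(2, 11): d=(2,-3) top-left  bias=+0
  edge (2, 11)→(8, 14): d=(6,3) right/bottom  bias=-1
  edge (8, 14)→(0, 14): d=(-8,0) right/bottom  bias=-1
    (0,6)@(1, 13): e=[1,15,8] → X
    (1,6)@(3, 13): e=[7,9,8] → X
    (2,6)@(5, 13): e=[13,3,8] → X
    (3,6)@(7, 13): e=[19,-3,8] → .
    (0,7)@(1, 15): e=[5,27,-8] → .
    (1,7)@(3, 15): e=[11,21,-8] → .
    (2,7)@(5, 15): e=[17,15,-8] → .
  covered (3 px):
    . . . .
    . . . .
    . . . .
    . . . .
    . . . .
    . . . .
    X X X .
    . . . .
    . . . .
    . . . .
    . . . .

Answer: [[0,6],[1,6],[2,6]]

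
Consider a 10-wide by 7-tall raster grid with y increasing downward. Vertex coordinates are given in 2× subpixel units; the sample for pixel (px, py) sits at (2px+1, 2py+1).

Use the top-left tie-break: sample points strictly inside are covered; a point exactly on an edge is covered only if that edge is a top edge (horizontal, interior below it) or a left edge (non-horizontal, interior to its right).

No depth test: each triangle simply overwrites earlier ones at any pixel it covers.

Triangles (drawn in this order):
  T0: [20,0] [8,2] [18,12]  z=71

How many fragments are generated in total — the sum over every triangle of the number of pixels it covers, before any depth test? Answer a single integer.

T0:
  2·area = 140  (B↔C swapped to make it positive)
  edge (20, 0)→(18, 12): d=(-2,12) right/bottom  bias=-1
  edge (18, 12)→(8, 2): d=(-10,-10) top-left  bias=+0
  edge (8, 2)→(20, 0): d=(12,-2) top-left  bias=+0
    (3,0)@(7, 1): e=[154,0,-14] → .  [on edge]
    (7,0)@(15, 1): e=[58,80,2] → X
    (8,0)@(17, 1): e=[34,100,6] → X
    (9,0)@(19, 1): e=[10,120,10] → X
    (4,1)@(9, 3): e=[126,0,14] → X  [on edge]
    (5,1)@(11, 3): e=[102,20,18] → X
    (6,1)@(13, 3): e=[78,40,22] → X
    (4,2)@(9, 5): e=[122,-20,38] → .
    (5,2)@(11, 5): e=[98,0,42] → X  [on edge]
    (5,3)@(11, 7): e=[94,-20,66] → .
    (6,3)@(13, 7): e=[70,0,70] → X  [on edge]
    (9,3)@(19, 7): e=[-2,60,82] → .
    (7,4)@(15, 9): e=[42,0,98] → X  [on edge]
    (8,5)@(17, 11): e=[14,0,126] → X  [on edge]
    (9,6)@(19, 13): e=[-14,0,154] → .  [on edge]
  covered (20 px):
    . . . . . . . X X X
    . . . . X X X X X X
    . . . . . X X X X X
    . . . . . . X X X .
    . . . . . . . X X .
    . . . . . . . . X .
    . . . . . . . . . .

Final: 20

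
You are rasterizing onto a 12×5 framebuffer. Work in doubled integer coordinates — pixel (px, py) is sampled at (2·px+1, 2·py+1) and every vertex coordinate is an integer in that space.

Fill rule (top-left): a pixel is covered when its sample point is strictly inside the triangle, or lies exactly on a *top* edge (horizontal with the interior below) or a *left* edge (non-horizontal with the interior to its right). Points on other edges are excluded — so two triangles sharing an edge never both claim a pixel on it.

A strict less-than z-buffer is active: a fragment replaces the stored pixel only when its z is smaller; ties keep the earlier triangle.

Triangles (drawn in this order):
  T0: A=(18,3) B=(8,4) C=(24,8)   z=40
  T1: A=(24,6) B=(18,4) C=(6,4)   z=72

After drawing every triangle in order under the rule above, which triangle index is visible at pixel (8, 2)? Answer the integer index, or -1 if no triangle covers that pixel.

T0:
  2·area = 56  (B↔C swapped to make it positive)
  edge (18, 3)→(24, 8): d=(6,5) right/bottom  bias=-1
  edge (24, 8)→(8, 4): d=(-16,-4) top-left  bias=+0
  edge (8, 4)→(18, 3): d=(10,-1) top-left  bias=+0
    (6,2)@(13, 5): e=[37,4,15] → #
    (7,2)@(15, 5): e=[27,12,17] → #
    (8,2)@(17, 5): e=[17,20,19] → #
    (9,2)@(19, 5): e=[7,28,21] → #
    (10,2)@(21, 5): e=[-3,36,23] → ·
    (6,3)@(13, 7): e=[49,-28,35] → ·
    (7,3)@(15, 7): e=[39,-20,37] → ·
    (8,3)@(17, 7): e=[29,-12,39] → ·
    (9,3)@(19, 7): e=[19,-4,41] → ·
    (10,3)@(21, 7): e=[9,4,43] → #
    (11,3)@(23, 7): e=[-1,12,45] → ·
    (10,4)@(21, 9): e=[21,-28,63] → ·
  covered (5 px):
    · · · · · · · · · · · ·
    · · · · · · · · · · · ·
    · · · · · · # # # # · ·
    · · · · · · · · · · # ·
    · · · · · · · · · · · ·
T1:
  2·area = 24  (B↔C swapped to make it positive)
  edge (24, 6)→(6, 4): d=(-18,-2) top-left  bias=+0
  edge (6, 4)→(18, 4): d=(12,0) top-left  bias=+0
  edge (18, 4)→(24, 6): d=(6,2) right/bottom  bias=-1
    (4,0)@(9, 1): e=[60,-36,0] → ·  [on edge]
    (7,1)@(15, 3): e=[36,-12,0] → ·  [on edge]
    (7,2)@(15, 5): e=[0,12,12] → #  [on edge]
    (8,2)@(17, 5): e=[4,12,8] → #
    (9,2)@(19, 5): e=[8,12,4] → #
    (10,2)@(21, 5): e=[12,12,0] → ·  [on edge]
    (7,3)@(15, 7): e=[-36,36,24] → ·
    (8,3)@(17, 7): e=[-32,36,20] → ·
    (9,3)@(19, 7): e=[-28,36,16] → ·
  covered (3 px):
    · · · · · · · · · · · ·
    · · · · · · · · · · · ·
    · · · · · · · # # # · ·
    · · · · · · · · · · · ·
    · · · · · · · · · · · ·

Z-buffer (winner per pixel, '.' = empty):
  . . . . . . . . . . . .
  . . . . . . . . . . . .
  . . . . . . 0 0 0 0 . .
  . . . . . . . . . . 0 .
  . . . . . . . . . . . .

Answer: 0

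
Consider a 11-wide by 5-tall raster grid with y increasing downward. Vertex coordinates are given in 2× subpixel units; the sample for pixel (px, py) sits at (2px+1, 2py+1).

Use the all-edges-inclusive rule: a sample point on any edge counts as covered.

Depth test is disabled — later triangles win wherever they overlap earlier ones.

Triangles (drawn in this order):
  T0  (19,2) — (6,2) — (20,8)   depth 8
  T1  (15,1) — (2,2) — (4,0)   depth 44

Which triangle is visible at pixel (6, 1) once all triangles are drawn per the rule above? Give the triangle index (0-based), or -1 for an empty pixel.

T0:
  2·area = 78  (B↔C swapped to make it positive)
  edge (19, 2)→(20, 8): d=(1,6) inclusive
  edge (20, 8)→(6, 2): d=(-14,-6) inclusive
  edge (6, 2)→(19, 2): d=(13,0) inclusive
    (4,1)@(9, 3): e=[61,4,13] → #
    (5,1)@(11, 3): e=[49,16,13] → #
    (6,1)@(13, 3): e=[37,28,13] → #
    (7,1)@(15, 3): e=[25,40,13] → #
    (8,1)@(17, 3): e=[13,52,13] → #
    (9,1)@(19, 3): e=[1,64,13] → #
    (10,1)@(21, 3): e=[-11,76,13] → ·
    (4,2)@(9, 5): e=[63,-24,39] → ·
    (5,2)@(11, 5): e=[51,-12,39] → ·
    (6,2)@(13, 5): e=[39,0,39] → #  [on edge]
    (10,2)@(21, 5): e=[-9,48,39] → ·
    (6,3)@(13, 7): e=[41,-28,65] → ·
  covered (11 px):
    · · · · · · · · · · ·
    · · · · # # # # # # ·
    · · · · · · # # # # ·
    · · · · · · · · · # ·
    · · · · · · · · · · ·
T1:
  2·area = 24
  edge (15, 1)→(2, 2): d=(-13,1) inclusive
  edge (2, 2)→(4, 0): d=(2,-2) inclusive
  edge (4, 0)→(15, 1): d=(11,1) inclusive
    (1,0)@(3, 1): e=[12,0,12] → #  [on edge]
    (2,0)@(5, 1): e=[10,4,10] → #
    (3,0)@(7, 1): e=[8,8,8] → #
    (4,0)@(9, 1): e=[6,12,6] → #
    (5,0)@(11, 1): e=[4,16,4] → #
    (6,0)@(13, 1): e=[2,20,2] → #
    (7,0)@(15, 1): e=[0,24,0] → #  [on edge]
    (8,0)@(17, 1): e=[-2,28,-2] → ·
    (0,1)@(1, 3): e=[-12,0,36] → ·  [on edge]
    (1,1)@(3, 3): e=[-14,4,34] → ·
    (2,1)@(5, 3): e=[-16,8,32] → ·
    (3,1)@(7, 3): e=[-18,12,30] → ·
  covered (7 px):
    · # # # # # # # · · ·
    · · · · · · · · · · ·
    · · · · · · · · · · ·
    · · · · · · · · · · ·
    · · · · · · · · · · ·

Z-buffer (winner per pixel, '.' = empty):
  . 1 1 1 1 1 1 1 . . .
  . . . . 0 0 0 0 0 0 .
  . . . . . . 0 0 0 0 .
  . . . . . . . . . 0 .
  . . . . . . . . . . .

Answer: 0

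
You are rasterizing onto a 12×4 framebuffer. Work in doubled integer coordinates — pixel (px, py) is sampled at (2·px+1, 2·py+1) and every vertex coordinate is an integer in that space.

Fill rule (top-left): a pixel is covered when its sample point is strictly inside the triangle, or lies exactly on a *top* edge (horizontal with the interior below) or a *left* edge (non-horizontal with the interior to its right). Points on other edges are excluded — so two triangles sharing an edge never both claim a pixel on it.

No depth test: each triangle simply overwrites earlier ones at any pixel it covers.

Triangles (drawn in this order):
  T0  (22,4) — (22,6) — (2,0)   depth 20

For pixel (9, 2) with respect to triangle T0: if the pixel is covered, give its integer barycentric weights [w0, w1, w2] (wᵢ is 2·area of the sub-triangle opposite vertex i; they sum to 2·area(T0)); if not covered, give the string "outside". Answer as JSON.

T0:
  2·area = 40
  edge (22, 4)→(22, 6): d=(0,2) right/bottom  bias=-1
  edge (22, 6)→(2, 0): d=(-20,-6) top-left  bias=+0
  edge (2, 0)→(22, 4): d=(20,4) right/bottom  bias=-1
    (3,0)@(7, 1): e=[30,10,0] → ·  [on edge]
    (6,1)@(13, 3): e=[18,6,16] → #
    (7,1)@(15, 3): e=[14,18,8] → #
    (8,1)@(17, 3): e=[10,30,0] → ·  [on edge]
    (6,2)@(13, 5): e=[18,-34,56] → ·
    (7,2)@(15, 5): e=[14,-22,48] → ·
    (9,2)@(19, 5): e=[6,2,32] → #
    (10,2)@(21, 5): e=[2,14,24] → #
    (11,2)@(23, 5): e=[-2,26,16] → ·
    (9,3)@(19, 7): e=[6,-38,72] → ·
    (10,3)@(21, 7): e=[2,-26,64] → ·
  covered (4 px):
    · · · · · · · · · · · ·
    · · · · · · # # · · · ·
    · · · · · · · · · # # ·
    · · · · · · · · · · · ·

Result: [2,32,6]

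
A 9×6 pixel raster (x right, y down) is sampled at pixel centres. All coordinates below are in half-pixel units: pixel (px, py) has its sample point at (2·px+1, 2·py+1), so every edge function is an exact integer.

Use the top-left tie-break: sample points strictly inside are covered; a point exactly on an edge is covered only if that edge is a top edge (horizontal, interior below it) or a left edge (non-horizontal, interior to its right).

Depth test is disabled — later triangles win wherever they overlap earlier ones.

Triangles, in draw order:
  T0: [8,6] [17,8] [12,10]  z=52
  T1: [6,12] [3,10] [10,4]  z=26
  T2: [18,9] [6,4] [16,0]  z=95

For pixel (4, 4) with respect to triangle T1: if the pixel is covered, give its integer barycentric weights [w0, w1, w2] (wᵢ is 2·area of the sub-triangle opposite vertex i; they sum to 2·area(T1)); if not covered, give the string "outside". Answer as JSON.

T0:
  2·area = 28
  edge (8, 6)→(17, 8): d=(9,2) right/bottom  bias=-1
  edge (17, 8)→(12, 10): d=(-5,2) right/bottom  bias=-1
  edge (12, 10)→(8, 6): d=(-4,-4) top-left  bias=+0
    (1,0)@(3, 1): e=[-35,63,0] → ·  [on edge]
    (2,1)@(5, 3): e=[-21,49,0] → ·  [on edge]
    (3,2)@(7, 5): e=[-7,35,0] → ·  [on edge]
    (4,3)@(9, 7): e=[7,21,0] → #  [on edge]
    (5,3)@(11, 7): e=[3,17,8] → #
    (6,3)@(13, 7): e=[-1,13,16] → ·
    (4,4)@(9, 9): e=[25,11,-8] → ·
    (5,4)@(11, 9): e=[21,7,0] → #  [on edge]
    (6,4)@(13, 9): e=[17,3,8] → #
    (7,4)@(15, 9): e=[13,-1,16] → ·
    (5,5)@(11, 11): e=[39,-3,-8] → ·
    (6,5)@(13, 11): e=[35,-7,0] → ·  [on edge]
  covered (4 px):
    · · · · · · · · ·
    · · · · · · · · ·
    · · · · · · · · ·
    · · · · # # · · ·
    · · · · · # # · ·
    · · · · · · · · ·
T1:
  2·area = 32
  edge (6, 12)→(3, 10): d=(-3,-2) top-left  bias=+0
  edge (3, 10)→(10, 4): d=(7,-6) top-left  bias=+0
  edge (10, 4)→(6, 12): d=(-4,8) right/bottom  bias=-1
    (4,2)@(9, 5): e=[27,1,4] → #
    (5,2)@(11, 5): e=[31,13,-12] → ·
    (3,3)@(7, 7): e=[17,3,12] → #
    (4,3)@(9, 7): e=[21,15,-4] → ·
    (2,4)@(5, 9): e=[7,5,20] → #
    (4,4)@(9, 9): e=[15,29,-12] → ·
    (2,5)@(5, 11): e=[1,19,12] → #
    (3,5)@(7, 11): e=[5,31,-4] → ·
  covered (5 px):
    · · · · · · · · ·
    · · · · · · · · ·
    · · · · # · · · ·
    · · · # · · · · ·
    · · # # · · · · ·
    · · # · · · · · ·
T2:
  2·area = 98
  edge (18, 9)→(6, 4): d=(-12,-5) top-left  bias=+0
  edge (6, 4)→(16, 0): d=(10,-4) top-left  bias=+0
  edge (16, 0)→(18, 9): d=(2,9) right/bottom  bias=-1
    (7,0)@(15, 1): e=[81,6,11] → #
    (8,0)@(17, 1): e=[91,14,-7] → ·
    (4,1)@(9, 3): e=[27,2,69] → #
    (5,1)@(11, 3): e=[37,10,51] → #
    (6,1)@(13, 3): e=[47,18,33] → #
    (8,1)@(17, 3): e=[67,34,-3] → ·
    (4,2)@(9, 5): e=[3,22,73] → #
    (8,2)@(17, 5): e=[43,54,1] → #
    (4,3)@(9, 7): e=[-21,42,77] → ·
    (5,3)@(11, 7): e=[-11,50,59] → ·
    (6,3)@(13, 7): e=[-1,58,41] → ·
    (7,3)@(15, 7): e=[9,66,23] → #
  covered (12 px):
    · · · · · · · # ·
    · · · · # # # # ·
    · · · · # # # # #
    · · · · · · · # #
    · · · · · · · · ·
    · · · · · · · · ·

Final: "outside"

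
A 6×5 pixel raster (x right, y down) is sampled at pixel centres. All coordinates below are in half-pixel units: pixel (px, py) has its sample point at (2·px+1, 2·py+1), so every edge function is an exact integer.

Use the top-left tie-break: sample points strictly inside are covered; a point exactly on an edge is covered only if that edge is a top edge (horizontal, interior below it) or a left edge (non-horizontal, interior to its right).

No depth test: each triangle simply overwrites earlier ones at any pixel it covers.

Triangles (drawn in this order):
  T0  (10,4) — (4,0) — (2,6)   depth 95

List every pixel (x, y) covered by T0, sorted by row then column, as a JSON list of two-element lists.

T0:
  2·area = 44  (B↔C swapped to make it positive)
  edge (10, 4)→(2, 6): d=(-8,2) right/bottom  bias=-1
  edge (2, 6)→(4, 0): d=(2,-6) top-left  bias=+0
  edge (4, 0)→(10, 4): d=(6,4) right/bottom  bias=-1
    (2,0)@(5, 1): e=[34,8,2] → █
    (3,0)@(7, 1): e=[30,20,-6] → ·
    (1,1)@(3, 3): e=[22,0,22] → █  [on edge]
    (3,1)@(7, 3): e=[14,24,6] → █
    (4,1)@(9, 3): e=[10,36,-2] → ·
    (1,2)@(3, 5): e=[6,4,34] → █
    (3,2)@(7, 5): e=[-2,28,18] → ·
    (1,3)@(3, 7): e=[-10,8,46] → ·
    (2,3)@(5, 7): e=[-14,20,38] → ·
    (0,4)@(1, 9): e=[-22,0,66] → ·  [on edge]
  covered (6 px):
    · · █ · · ·
    · █ █ █ · ·
    · █ █ · · ·
    · · · · · ·
    · · · · · ·

Final: [[2,0],[1,1],[2,1],[3,1],[1,2],[2,2]]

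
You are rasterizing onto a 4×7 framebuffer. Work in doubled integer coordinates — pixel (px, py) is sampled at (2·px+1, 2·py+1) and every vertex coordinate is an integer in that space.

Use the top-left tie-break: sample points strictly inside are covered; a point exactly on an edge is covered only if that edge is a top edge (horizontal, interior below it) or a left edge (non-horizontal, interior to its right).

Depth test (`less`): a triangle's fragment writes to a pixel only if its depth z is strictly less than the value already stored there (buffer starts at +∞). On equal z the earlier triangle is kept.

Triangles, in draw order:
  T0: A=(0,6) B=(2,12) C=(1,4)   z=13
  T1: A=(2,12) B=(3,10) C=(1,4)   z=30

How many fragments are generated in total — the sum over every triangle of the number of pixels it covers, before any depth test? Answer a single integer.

T0:
  2·area = 10  (B↔C swapped to make it positive)
  edge (0, 6)→(1, 4): d=(1,-2) top-left  bias=+0
  edge (1, 4)→(2, 12): d=(1,8) right/bottom  bias=-1
  edge (2, 12)→(0, 6): d=(-2,-6) top-left  bias=+0
    (0,2)@(1, 5): e=[1,1,8] → █
    (1,2)@(3, 5): e=[5,-15,20] → ·
    (0,3)@(1, 7): e=[3,3,4] → █
    (1,3)@(3, 7): e=[7,-13,16] → ·
    (0,4)@(1, 9): e=[5,5,0] → █  [on edge]
    (1,4)@(3, 9): e=[9,-11,12] → ·
    (0,5)@(1, 11): e=[7,7,-4] → ·
  covered (3 px):
    · · · ·
    · · · ·
    █ · · ·
    █ · · ·
    █ · · ·
    · · · ·
    · · · ·
T1:
  2·area = 10  (B↔C swapped to make it positive)
  edge (2, 12)→(1, 4): d=(-1,-8) top-left  bias=+0
  edge (1, 4)→(3, 10): d=(2,6) right/bottom  bias=-1
  edge (3, 10)→(2, 12): d=(-1,2) right/bottom  bias=-1
  covered (0 px):
    · · · ·
    · · · ·
    · · · ·
    · · · ·
    · · · ·
    · · · ·
    · · · ·

Answer: 3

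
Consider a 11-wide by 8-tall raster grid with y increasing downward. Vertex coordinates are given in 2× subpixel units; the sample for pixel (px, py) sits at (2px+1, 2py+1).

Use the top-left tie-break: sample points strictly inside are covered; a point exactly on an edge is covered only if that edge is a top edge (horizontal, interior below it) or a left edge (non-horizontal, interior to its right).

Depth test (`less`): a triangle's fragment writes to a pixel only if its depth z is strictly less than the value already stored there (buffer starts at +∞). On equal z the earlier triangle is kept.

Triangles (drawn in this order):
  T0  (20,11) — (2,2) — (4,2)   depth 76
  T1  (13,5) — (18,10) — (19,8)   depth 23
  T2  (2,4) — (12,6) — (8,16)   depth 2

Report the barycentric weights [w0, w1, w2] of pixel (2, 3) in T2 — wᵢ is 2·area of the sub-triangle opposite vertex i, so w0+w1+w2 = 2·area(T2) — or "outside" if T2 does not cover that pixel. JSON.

T0:
  2·area = 18
  edge (20, 11)→(2, 2): d=(-18,-9) top-left  bias=+0
  edge (2, 2)→(4, 2): d=(2,0) top-left  bias=+0
  edge (4, 2)→(20, 11): d=(16,9) right/bottom  bias=-1
    (2,1)@(5, 3): e=[9,2,7] → X
    (3,1)@(7, 3): e=[27,2,-11] → .
    (2,2)@(5, 5): e=[-27,6,39] → .
    (4,2)@(9, 5): e=[9,6,3] → X
    (5,2)@(11, 5): e=[27,6,-15] → .
    (4,3)@(9, 7): e=[-27,10,35] → .
  covered (2 px):
    . . . . . . . . . . .
    . . X . . . . . . . .
    . . . . X . . . . . .
    . . . . . . . . . . .
    . . . . . . . . . . .
    . . . . . . . . . . .
    . . . . . . . . . . .
    . . . . . . . . . . .
T1:
  2·area = 15  (B↔C swapped to make it positive)
  edge (13, 5)→(19, 8): d=(6,3) right/bottom  bias=-1
  edge (19, 8)→(18, 10): d=(-1,2) right/bottom  bias=-1
  edge (18, 10)→(13, 5): d=(-5,-5) top-left  bias=+0
    (2,0)@(5, 1): e=[0,35,-20] → .  [on edge]
    (4,0)@(9, 1): e=[-12,27,0] → .  [on edge]
    (4,1)@(9, 3): e=[0,25,-10] → .  [on edge]
    (5,1)@(11, 3): e=[-6,21,0] → .  [on edge]
    (6,2)@(13, 5): e=[0,15,0] → .  [on edge]
    (7,3)@(15, 7): e=[6,9,0] → X  [on edge]
    (8,3)@(17, 7): e=[0,5,10] → .  [on edge]
    (7,4)@(15, 9): e=[18,7,-10] → .
    (8,4)@(17, 9): e=[12,3,0] → X  [on edge]
    (9,4)@(19, 9): e=[6,-1,10] → .
    (10,4)@(21, 9): e=[0,-5,20] → .  [on edge]
    (8,5)@(17, 11): e=[24,1,-10] → .
    (9,5)@(19, 11): e=[18,-3,0] → .  [on edge]
    (10,6)@(21, 13): e=[24,-9,0] → .  [on edge]
  covered (2 px):
    . . . . . . . . . . .
    . . . . . . . . . . .
    . . . . . . . . . . .
    . . . . . . . X . . .
    . . . . . . . . X . .
    . . . . . . . . . . .
    . . . . . . . . . . .
    . . . . . . . . . . .
T2:
  2·area = 108
  edge (2, 4)→(12, 6): d=(10,2) right/bottom  bias=-1
  edge (12, 6)→(8, 16): d=(-4,10) right/bottom  bias=-1
  edge (8, 16)→(2, 4): d=(-6,-12) top-left  bias=+0
    (1,2)@(3, 5): e=[8,94,6] → X
    (2,2)@(5, 5): e=[4,74,30] → X
    (3,2)@(7, 5): e=[0,54,54] → .  [on edge]
    (1,3)@(3, 7): e=[28,86,-6] → .
    (2,3)@(5, 7): e=[24,66,18] → X
    (3,3)@(7, 7): e=[20,46,42] → X
    (4,3)@(9, 7): e=[16,26,66] → X
    (5,3)@(11, 7): e=[12,6,90] → X
    (6,3)@(13, 7): e=[8,-14,114] → .
    (8,3)@(17, 7): e=[0,-54,162] → .  [on edge]
    (2,4)@(5, 9): e=[44,58,6] → X
    (5,4)@(11, 9): e=[32,-2,78] → .
  covered (13 px):
    . . . . . . . . . . .
    . . . . . . . . . . .
    . X X . . . . . . . .
    . . X X X X . . . . .
    . . X X X . . . . . .
    . . . X X . . . . . .
    . . . X X . . . . . .
    . . . . . . . . . . .

Final: [66,18,24]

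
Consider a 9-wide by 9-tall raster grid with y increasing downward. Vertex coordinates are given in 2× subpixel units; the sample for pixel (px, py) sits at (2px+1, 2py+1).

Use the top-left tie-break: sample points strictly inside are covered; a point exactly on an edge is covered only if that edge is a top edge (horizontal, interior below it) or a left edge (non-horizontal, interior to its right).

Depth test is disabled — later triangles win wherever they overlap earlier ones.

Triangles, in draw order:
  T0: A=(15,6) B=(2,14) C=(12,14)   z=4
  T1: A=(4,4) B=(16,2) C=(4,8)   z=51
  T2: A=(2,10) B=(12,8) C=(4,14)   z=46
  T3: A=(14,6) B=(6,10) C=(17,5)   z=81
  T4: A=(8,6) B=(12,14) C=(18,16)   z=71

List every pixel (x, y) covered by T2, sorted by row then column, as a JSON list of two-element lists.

T0:
  2·area = 80  (B↔C swapped to make it positive)
  edge (15, 6)→(12, 14): d=(-3,8) right/bottom  bias=-1
  edge (12, 14)→(2, 14): d=(-10,0) right/bottom  bias=-1
  edge (2, 14)→(15, 6): d=(13,-8) top-left  bias=+0
    (5,4)@(11, 9): e=[23,50,7] → █
    (6,4)@(13, 9): e=[7,50,23] → █
    (7,4)@(15, 9): e=[-9,50,39] → ·
    (3,5)@(7, 11): e=[49,30,1] → █
    (4,5)@(9, 11): e=[33,30,17] → █
    (7,5)@(15, 11): e=[-15,30,65] → ·
    (2,6)@(5, 13): e=[59,10,11] → █
    (6,6)@(13, 13): e=[-5,10,75] → ·
    (2,7)@(5, 15): e=[53,-10,37] → ·
    (3,7)@(7, 15): e=[37,-10,53] → ·
    (4,7)@(9, 15): e=[21,-10,69] → ·
    (5,7)@(11, 15): e=[5,-10,85] → ·
  covered (10 px):
    · · · · · · · · ·
    · · · · · · · · ·
    · · · · · · · · ·
    · · · · · · · · ·
    · · · · · █ █ · ·
    · · · █ █ █ █ · ·
    · · █ █ █ █ · · ·
    · · · · · · · · ·
    · · · · · · · · ·
T1:
  2·area = 48
  edge (4, 4)→(16, 2): d=(12,-2) top-left  bias=+0
  edge (16, 2)→(4, 8): d=(-12,6) right/bottom  bias=-1
  edge (4, 8)→(4, 4): d=(0,-4) top-left  bias=+0
    (5,1)@(11, 3): e=[2,18,28] → █
    (6,1)@(13, 3): e=[6,6,36] → █
    (7,1)@(15, 3): e=[10,-6,44] → ·
    (2,2)@(5, 5): e=[14,30,4] → █
    (3,2)@(7, 5): e=[18,18,12] → █
    (4,2)@(9, 5): e=[22,6,20] → █
    (5,2)@(11, 5): e=[26,-6,28] → ·
    (6,2)@(13, 5): e=[30,-18,36] → ·
    (2,3)@(5, 7): e=[38,6,4] → █
    (3,3)@(7, 7): e=[42,-6,12] → ·
    (4,3)@(9, 7): e=[46,-18,20] → ·
    (2,4)@(5, 9): e=[62,-18,4] → ·
  covered (6 px):
    · · · · · · · · ·
    · · · · · █ █ · ·
    · · █ █ █ · · · ·
    · · █ · · · · · ·
    · · · · · · · · ·
    · · · · · · · · ·
    · · · · · · · · ·
    · · · · · · · · ·
    · · · · · · · · ·
T2:
  2·area = 44
  edge (2, 10)→(12, 8): d=(10,-2) top-left  bias=+0
  edge (12, 8)→(4, 14): d=(-8,6) right/bottom  bias=-1
  edge (4, 14)→(2, 10): d=(-2,-4) top-left  bias=+0
    (8,3)@(17, 7): e=[0,-22,66] → ·  [on edge]
    (3,4)@(7, 9): e=[0,22,22] → █  [on edge]
    (4,4)@(9, 9): e=[4,10,30] → █
    (5,4)@(11, 9): e=[8,-2,38] → ·
    (1,5)@(3, 11): e=[12,30,2] → █
    (2,5)@(5, 11): e=[16,18,10] → █
    (4,5)@(9, 11): e=[24,-6,26] → ·
    (1,6)@(3, 13): e=[32,14,-2] → ·
    (2,6)@(5, 13): e=[36,2,6] → █
    (3,6)@(7, 13): e=[40,-10,14] → ·
    (2,7)@(5, 15): e=[56,-14,2] → ·
  covered (6 px):
    · · · · · · · · ·
    · · · · · · · · ·
    · · · · · · · · ·
    · · · · · · · · ·
    · · · █ █ · · · ·
    · █ █ █ · · · · ·
    · · █ · · · · · ·
    · · · · · · · · ·
    · · · · · · · · ·
T3:
  2·area = 4  (B↔C swapped to make it positive)
  edge (14, 6)→(17, 5): d=(3,-1) top-left  bias=+0
  edge (17, 5)→(6, 10): d=(-11,5) right/bottom  bias=-1
  edge (6, 10)→(14, 6): d=(8,-4) top-left  bias=+0
    (8,2)@(17, 5): e=[0,0,4] → ·  [on edge]
    (5,3)@(11, 7): e=[0,8,-4] → ·  [on edge]
    (2,4)@(5, 9): e=[0,16,-12] → ·  [on edge]
  covered (0 px):
    · · · · · · · · ·
    · · · · · · · · ·
    · · · · · · · · ·
    · · · · · · · · ·
    · · · · · · · · ·
    · · · · · · · · ·
    · · · · · · · · ·
    · · · · · · · · ·
    · · · · · · · · ·
T4:
  2·area = 40  (B↔C swapped to make it positive)
  edge (8, 6)→(18, 16): d=(10,10) right/bottom  bias=-1
  edge (18, 16)→(12, 14): d=(-6,-2) top-left  bias=+0
  edge (12, 14)→(8, 6): d=(-4,-8) top-left  bias=+0
    (1,0)@(3, 1): e=[0,60,-20] → ·  [on edge]
    (2,1)@(5, 3): e=[0,52,-12] → ·  [on edge]
    (3,2)@(7, 5): e=[0,44,-4] → ·  [on edge]
    (4,3)@(9, 7): e=[0,36,4] → ·  [on edge]
    (5,4)@(11, 9): e=[0,28,12] → ·  [on edge]
    (1,5)@(3, 11): e=[100,0,-60] → ·  [on edge]
    (5,5)@(11, 11): e=[20,16,4] → █
    (6,5)@(13, 11): e=[0,20,20] → ·  [on edge]
    (4,6)@(9, 13): e=[60,0,-20] → ·  [on edge]
    (5,6)@(11, 13): e=[40,4,-4] → ·
    (6,6)@(13, 13): e=[20,8,12] → █
    (7,6)@(15, 13): e=[0,12,28] → ·  [on edge]
    (7,7)@(15, 15): e=[20,0,20] → █  [on edge]
    (8,7)@(17, 15): e=[0,4,36] → ·  [on edge]
  covered (3 px):
    · · · · · · · · ·
    · · · · · · · · ·
    · · · · · · · · ·
    · · · · · · · · ·
    · · · · · · · · ·
    · · · · · █ · · ·
    · · · · · · █ · ·
    · · · · · · · █ ·
    · · · · · · · · ·

Answer: [[3,4],[4,4],[1,5],[2,5],[3,5],[2,6]]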